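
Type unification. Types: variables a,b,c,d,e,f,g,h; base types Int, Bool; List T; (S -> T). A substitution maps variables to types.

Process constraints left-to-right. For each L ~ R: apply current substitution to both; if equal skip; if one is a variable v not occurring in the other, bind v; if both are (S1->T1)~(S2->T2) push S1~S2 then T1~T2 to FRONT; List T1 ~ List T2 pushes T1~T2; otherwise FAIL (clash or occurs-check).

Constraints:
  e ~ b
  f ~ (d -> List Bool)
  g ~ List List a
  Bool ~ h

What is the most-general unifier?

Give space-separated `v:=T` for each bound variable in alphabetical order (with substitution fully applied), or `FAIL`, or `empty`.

step 1: unify e ~ b  [subst: {-} | 3 pending]
  bind e := b
step 2: unify f ~ (d -> List Bool)  [subst: {e:=b} | 2 pending]
  bind f := (d -> List Bool)
step 3: unify g ~ List List a  [subst: {e:=b, f:=(d -> List Bool)} | 1 pending]
  bind g := List List a
step 4: unify Bool ~ h  [subst: {e:=b, f:=(d -> List Bool), g:=List List a} | 0 pending]
  bind h := Bool

Answer: e:=b f:=(d -> List Bool) g:=List List a h:=Bool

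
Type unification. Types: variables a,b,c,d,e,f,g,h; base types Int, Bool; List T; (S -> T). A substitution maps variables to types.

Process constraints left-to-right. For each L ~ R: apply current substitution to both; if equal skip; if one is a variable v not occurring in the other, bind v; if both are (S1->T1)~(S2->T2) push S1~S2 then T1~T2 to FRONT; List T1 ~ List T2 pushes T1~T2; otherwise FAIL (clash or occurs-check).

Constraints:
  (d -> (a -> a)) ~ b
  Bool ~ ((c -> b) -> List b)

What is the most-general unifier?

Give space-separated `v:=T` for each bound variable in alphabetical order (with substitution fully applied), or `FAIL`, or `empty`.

Answer: FAIL

Derivation:
step 1: unify (d -> (a -> a)) ~ b  [subst: {-} | 1 pending]
  bind b := (d -> (a -> a))
step 2: unify Bool ~ ((c -> (d -> (a -> a))) -> List (d -> (a -> a)))  [subst: {b:=(d -> (a -> a))} | 0 pending]
  clash: Bool vs ((c -> (d -> (a -> a))) -> List (d -> (a -> a)))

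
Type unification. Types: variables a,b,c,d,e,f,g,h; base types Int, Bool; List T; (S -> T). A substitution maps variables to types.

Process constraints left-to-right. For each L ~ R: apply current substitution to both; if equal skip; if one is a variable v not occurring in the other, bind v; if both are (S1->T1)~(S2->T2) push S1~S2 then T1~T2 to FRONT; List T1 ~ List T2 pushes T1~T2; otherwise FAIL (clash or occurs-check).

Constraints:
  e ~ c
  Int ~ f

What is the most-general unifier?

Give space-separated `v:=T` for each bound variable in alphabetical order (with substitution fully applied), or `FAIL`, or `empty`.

step 1: unify e ~ c  [subst: {-} | 1 pending]
  bind e := c
step 2: unify Int ~ f  [subst: {e:=c} | 0 pending]
  bind f := Int

Answer: e:=c f:=Int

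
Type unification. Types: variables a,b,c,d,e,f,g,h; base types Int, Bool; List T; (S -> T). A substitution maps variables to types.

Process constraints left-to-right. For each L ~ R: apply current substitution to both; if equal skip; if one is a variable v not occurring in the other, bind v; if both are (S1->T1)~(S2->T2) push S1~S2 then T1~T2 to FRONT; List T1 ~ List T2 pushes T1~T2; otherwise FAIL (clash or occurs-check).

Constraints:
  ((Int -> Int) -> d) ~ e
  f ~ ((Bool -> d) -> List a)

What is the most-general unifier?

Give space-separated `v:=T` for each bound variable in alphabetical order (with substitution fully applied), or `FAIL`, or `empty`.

step 1: unify ((Int -> Int) -> d) ~ e  [subst: {-} | 1 pending]
  bind e := ((Int -> Int) -> d)
step 2: unify f ~ ((Bool -> d) -> List a)  [subst: {e:=((Int -> Int) -> d)} | 0 pending]
  bind f := ((Bool -> d) -> List a)

Answer: e:=((Int -> Int) -> d) f:=((Bool -> d) -> List a)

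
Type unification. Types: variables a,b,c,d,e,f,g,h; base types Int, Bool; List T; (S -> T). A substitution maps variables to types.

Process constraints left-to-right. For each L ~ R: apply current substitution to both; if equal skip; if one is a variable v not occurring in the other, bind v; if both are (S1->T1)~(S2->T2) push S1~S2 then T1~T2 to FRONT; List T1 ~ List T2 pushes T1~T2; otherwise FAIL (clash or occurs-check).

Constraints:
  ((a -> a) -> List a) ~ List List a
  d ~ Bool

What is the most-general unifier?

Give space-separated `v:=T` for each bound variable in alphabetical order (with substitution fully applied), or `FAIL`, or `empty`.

step 1: unify ((a -> a) -> List a) ~ List List a  [subst: {-} | 1 pending]
  clash: ((a -> a) -> List a) vs List List a

Answer: FAIL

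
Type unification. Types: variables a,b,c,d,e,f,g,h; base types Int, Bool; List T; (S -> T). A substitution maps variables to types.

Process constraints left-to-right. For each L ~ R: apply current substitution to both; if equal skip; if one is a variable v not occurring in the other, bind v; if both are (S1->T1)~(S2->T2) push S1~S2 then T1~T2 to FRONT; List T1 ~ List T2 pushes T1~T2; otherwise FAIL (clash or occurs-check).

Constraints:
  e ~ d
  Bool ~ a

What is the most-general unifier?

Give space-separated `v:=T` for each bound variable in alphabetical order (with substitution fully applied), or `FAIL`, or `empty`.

Answer: a:=Bool e:=d

Derivation:
step 1: unify e ~ d  [subst: {-} | 1 pending]
  bind e := d
step 2: unify Bool ~ a  [subst: {e:=d} | 0 pending]
  bind a := Bool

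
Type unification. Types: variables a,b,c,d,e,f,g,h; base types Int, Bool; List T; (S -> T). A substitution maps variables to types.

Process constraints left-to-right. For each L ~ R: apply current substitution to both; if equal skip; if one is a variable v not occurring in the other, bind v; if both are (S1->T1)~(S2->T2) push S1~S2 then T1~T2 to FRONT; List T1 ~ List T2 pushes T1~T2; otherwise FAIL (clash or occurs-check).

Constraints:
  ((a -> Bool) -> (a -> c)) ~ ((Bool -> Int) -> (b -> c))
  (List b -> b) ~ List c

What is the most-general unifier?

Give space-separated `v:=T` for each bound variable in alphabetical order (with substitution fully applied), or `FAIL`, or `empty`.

Answer: FAIL

Derivation:
step 1: unify ((a -> Bool) -> (a -> c)) ~ ((Bool -> Int) -> (b -> c))  [subst: {-} | 1 pending]
  -> decompose arrow: push (a -> Bool)~(Bool -> Int), (a -> c)~(b -> c)
step 2: unify (a -> Bool) ~ (Bool -> Int)  [subst: {-} | 2 pending]
  -> decompose arrow: push a~Bool, Bool~Int
step 3: unify a ~ Bool  [subst: {-} | 3 pending]
  bind a := Bool
step 4: unify Bool ~ Int  [subst: {a:=Bool} | 2 pending]
  clash: Bool vs Int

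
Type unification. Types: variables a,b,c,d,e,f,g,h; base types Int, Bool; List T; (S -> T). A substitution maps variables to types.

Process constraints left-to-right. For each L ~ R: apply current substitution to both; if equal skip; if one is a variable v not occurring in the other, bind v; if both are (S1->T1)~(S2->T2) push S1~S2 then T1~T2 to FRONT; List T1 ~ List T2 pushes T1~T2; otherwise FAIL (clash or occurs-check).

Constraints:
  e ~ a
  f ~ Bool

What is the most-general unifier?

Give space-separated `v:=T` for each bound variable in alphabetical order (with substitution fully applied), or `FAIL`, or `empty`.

step 1: unify e ~ a  [subst: {-} | 1 pending]
  bind e := a
step 2: unify f ~ Bool  [subst: {e:=a} | 0 pending]
  bind f := Bool

Answer: e:=a f:=Bool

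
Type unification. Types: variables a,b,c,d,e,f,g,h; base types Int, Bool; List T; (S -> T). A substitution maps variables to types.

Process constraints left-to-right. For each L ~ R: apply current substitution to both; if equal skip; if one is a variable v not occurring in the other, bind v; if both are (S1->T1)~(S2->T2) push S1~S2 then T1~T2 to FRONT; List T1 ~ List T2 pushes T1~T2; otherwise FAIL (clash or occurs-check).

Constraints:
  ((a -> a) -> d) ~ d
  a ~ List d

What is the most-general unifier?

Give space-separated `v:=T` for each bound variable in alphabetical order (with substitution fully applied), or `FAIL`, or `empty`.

Answer: FAIL

Derivation:
step 1: unify ((a -> a) -> d) ~ d  [subst: {-} | 1 pending]
  occurs-check fail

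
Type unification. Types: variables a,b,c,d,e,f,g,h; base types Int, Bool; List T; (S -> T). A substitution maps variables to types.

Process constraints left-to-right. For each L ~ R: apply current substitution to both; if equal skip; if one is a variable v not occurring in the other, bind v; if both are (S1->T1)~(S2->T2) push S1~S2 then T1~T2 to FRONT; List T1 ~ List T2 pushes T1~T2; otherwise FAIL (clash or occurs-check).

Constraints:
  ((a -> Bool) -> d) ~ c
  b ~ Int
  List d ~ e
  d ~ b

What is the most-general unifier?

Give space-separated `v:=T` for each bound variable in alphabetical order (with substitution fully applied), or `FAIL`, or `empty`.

Answer: b:=Int c:=((a -> Bool) -> Int) d:=Int e:=List Int

Derivation:
step 1: unify ((a -> Bool) -> d) ~ c  [subst: {-} | 3 pending]
  bind c := ((a -> Bool) -> d)
step 2: unify b ~ Int  [subst: {c:=((a -> Bool) -> d)} | 2 pending]
  bind b := Int
step 3: unify List d ~ e  [subst: {c:=((a -> Bool) -> d), b:=Int} | 1 pending]
  bind e := List d
step 4: unify d ~ Int  [subst: {c:=((a -> Bool) -> d), b:=Int, e:=List d} | 0 pending]
  bind d := Int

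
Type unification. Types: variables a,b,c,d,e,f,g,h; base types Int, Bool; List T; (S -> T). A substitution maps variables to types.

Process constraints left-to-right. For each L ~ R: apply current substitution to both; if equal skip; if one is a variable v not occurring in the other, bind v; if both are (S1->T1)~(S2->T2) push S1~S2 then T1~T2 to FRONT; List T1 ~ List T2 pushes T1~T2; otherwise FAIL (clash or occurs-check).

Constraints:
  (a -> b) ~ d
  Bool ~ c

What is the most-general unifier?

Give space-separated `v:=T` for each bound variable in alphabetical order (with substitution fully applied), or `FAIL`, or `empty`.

Answer: c:=Bool d:=(a -> b)

Derivation:
step 1: unify (a -> b) ~ d  [subst: {-} | 1 pending]
  bind d := (a -> b)
step 2: unify Bool ~ c  [subst: {d:=(a -> b)} | 0 pending]
  bind c := Bool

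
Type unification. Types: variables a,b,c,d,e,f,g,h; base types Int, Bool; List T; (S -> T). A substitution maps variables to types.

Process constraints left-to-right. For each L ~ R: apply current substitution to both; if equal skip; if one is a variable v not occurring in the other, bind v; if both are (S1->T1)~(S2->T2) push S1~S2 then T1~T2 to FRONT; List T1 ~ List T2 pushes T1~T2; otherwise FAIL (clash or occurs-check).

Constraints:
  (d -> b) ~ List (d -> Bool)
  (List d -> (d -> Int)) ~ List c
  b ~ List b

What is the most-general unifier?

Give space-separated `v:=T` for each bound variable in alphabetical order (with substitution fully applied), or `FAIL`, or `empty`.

step 1: unify (d -> b) ~ List (d -> Bool)  [subst: {-} | 2 pending]
  clash: (d -> b) vs List (d -> Bool)

Answer: FAIL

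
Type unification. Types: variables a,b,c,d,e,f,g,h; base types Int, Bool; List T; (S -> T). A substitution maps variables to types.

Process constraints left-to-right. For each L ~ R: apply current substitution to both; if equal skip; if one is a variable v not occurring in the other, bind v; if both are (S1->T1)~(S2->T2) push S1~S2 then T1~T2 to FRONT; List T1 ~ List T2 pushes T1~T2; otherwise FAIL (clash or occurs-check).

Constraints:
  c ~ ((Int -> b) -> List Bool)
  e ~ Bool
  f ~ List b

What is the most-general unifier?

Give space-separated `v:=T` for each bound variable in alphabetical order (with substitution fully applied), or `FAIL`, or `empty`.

step 1: unify c ~ ((Int -> b) -> List Bool)  [subst: {-} | 2 pending]
  bind c := ((Int -> b) -> List Bool)
step 2: unify e ~ Bool  [subst: {c:=((Int -> b) -> List Bool)} | 1 pending]
  bind e := Bool
step 3: unify f ~ List b  [subst: {c:=((Int -> b) -> List Bool), e:=Bool} | 0 pending]
  bind f := List b

Answer: c:=((Int -> b) -> List Bool) e:=Bool f:=List b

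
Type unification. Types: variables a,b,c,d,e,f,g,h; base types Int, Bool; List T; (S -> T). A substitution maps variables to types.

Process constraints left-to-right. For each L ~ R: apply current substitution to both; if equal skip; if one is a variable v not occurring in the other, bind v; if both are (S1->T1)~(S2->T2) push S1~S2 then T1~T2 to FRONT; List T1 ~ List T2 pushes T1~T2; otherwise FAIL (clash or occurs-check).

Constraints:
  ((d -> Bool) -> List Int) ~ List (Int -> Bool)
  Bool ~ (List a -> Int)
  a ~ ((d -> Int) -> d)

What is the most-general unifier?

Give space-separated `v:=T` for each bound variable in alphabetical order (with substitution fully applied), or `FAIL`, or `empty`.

Answer: FAIL

Derivation:
step 1: unify ((d -> Bool) -> List Int) ~ List (Int -> Bool)  [subst: {-} | 2 pending]
  clash: ((d -> Bool) -> List Int) vs List (Int -> Bool)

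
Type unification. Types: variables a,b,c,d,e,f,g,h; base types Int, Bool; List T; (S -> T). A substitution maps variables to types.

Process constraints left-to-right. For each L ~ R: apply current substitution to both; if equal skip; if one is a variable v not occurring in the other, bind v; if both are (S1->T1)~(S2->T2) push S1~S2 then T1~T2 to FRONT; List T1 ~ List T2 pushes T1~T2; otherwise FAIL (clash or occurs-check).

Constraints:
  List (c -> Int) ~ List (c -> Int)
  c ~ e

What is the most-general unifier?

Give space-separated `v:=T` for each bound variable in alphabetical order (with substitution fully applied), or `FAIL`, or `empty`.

Answer: c:=e

Derivation:
step 1: unify List (c -> Int) ~ List (c -> Int)  [subst: {-} | 1 pending]
  -> identical, skip
step 2: unify c ~ e  [subst: {-} | 0 pending]
  bind c := e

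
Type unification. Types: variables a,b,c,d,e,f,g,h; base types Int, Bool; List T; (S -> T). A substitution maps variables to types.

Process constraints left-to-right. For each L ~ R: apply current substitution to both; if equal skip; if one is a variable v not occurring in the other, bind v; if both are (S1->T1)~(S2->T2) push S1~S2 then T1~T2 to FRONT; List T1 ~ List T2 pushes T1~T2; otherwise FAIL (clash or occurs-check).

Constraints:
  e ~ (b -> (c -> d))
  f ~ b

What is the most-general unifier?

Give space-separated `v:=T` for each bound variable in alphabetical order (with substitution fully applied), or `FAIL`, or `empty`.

Answer: e:=(b -> (c -> d)) f:=b

Derivation:
step 1: unify e ~ (b -> (c -> d))  [subst: {-} | 1 pending]
  bind e := (b -> (c -> d))
step 2: unify f ~ b  [subst: {e:=(b -> (c -> d))} | 0 pending]
  bind f := b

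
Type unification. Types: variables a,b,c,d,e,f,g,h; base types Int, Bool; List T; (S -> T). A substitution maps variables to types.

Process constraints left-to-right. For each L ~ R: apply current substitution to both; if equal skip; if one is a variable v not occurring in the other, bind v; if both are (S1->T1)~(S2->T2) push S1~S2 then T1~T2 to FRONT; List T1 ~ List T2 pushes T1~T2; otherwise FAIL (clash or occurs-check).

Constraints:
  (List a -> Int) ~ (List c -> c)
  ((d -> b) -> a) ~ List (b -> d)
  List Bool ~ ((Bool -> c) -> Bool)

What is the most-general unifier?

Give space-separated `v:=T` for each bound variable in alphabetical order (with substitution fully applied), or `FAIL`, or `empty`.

Answer: FAIL

Derivation:
step 1: unify (List a -> Int) ~ (List c -> c)  [subst: {-} | 2 pending]
  -> decompose arrow: push List a~List c, Int~c
step 2: unify List a ~ List c  [subst: {-} | 3 pending]
  -> decompose List: push a~c
step 3: unify a ~ c  [subst: {-} | 3 pending]
  bind a := c
step 4: unify Int ~ c  [subst: {a:=c} | 2 pending]
  bind c := Int
step 5: unify ((d -> b) -> Int) ~ List (b -> d)  [subst: {a:=c, c:=Int} | 1 pending]
  clash: ((d -> b) -> Int) vs List (b -> d)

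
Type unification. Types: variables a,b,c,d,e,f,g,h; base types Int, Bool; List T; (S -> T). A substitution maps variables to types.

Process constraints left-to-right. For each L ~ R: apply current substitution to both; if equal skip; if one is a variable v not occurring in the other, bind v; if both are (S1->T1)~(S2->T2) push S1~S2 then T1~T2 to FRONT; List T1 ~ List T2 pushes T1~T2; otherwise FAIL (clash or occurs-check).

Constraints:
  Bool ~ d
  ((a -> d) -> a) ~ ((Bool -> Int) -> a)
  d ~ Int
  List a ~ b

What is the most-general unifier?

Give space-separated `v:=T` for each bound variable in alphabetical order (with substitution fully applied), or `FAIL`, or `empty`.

step 1: unify Bool ~ d  [subst: {-} | 3 pending]
  bind d := Bool
step 2: unify ((a -> Bool) -> a) ~ ((Bool -> Int) -> a)  [subst: {d:=Bool} | 2 pending]
  -> decompose arrow: push (a -> Bool)~(Bool -> Int), a~a
step 3: unify (a -> Bool) ~ (Bool -> Int)  [subst: {d:=Bool} | 3 pending]
  -> decompose arrow: push a~Bool, Bool~Int
step 4: unify a ~ Bool  [subst: {d:=Bool} | 4 pending]
  bind a := Bool
step 5: unify Bool ~ Int  [subst: {d:=Bool, a:=Bool} | 3 pending]
  clash: Bool vs Int

Answer: FAIL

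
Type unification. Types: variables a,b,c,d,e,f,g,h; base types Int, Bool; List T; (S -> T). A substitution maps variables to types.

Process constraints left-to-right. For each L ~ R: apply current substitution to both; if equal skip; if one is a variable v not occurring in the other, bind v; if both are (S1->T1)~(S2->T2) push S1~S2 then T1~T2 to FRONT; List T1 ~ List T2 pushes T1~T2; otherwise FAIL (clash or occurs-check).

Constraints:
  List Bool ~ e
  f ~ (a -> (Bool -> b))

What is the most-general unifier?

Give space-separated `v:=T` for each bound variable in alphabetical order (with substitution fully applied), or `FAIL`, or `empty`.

Answer: e:=List Bool f:=(a -> (Bool -> b))

Derivation:
step 1: unify List Bool ~ e  [subst: {-} | 1 pending]
  bind e := List Bool
step 2: unify f ~ (a -> (Bool -> b))  [subst: {e:=List Bool} | 0 pending]
  bind f := (a -> (Bool -> b))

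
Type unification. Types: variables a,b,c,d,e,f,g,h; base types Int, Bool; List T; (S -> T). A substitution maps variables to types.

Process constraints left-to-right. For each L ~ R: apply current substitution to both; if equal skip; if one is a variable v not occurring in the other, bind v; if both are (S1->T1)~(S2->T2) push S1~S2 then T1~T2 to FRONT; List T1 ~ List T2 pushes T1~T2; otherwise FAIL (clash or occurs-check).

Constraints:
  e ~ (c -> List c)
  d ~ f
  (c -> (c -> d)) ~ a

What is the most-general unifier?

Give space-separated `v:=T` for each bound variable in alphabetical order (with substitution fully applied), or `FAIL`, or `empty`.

Answer: a:=(c -> (c -> f)) d:=f e:=(c -> List c)

Derivation:
step 1: unify e ~ (c -> List c)  [subst: {-} | 2 pending]
  bind e := (c -> List c)
step 2: unify d ~ f  [subst: {e:=(c -> List c)} | 1 pending]
  bind d := f
step 3: unify (c -> (c -> f)) ~ a  [subst: {e:=(c -> List c), d:=f} | 0 pending]
  bind a := (c -> (c -> f))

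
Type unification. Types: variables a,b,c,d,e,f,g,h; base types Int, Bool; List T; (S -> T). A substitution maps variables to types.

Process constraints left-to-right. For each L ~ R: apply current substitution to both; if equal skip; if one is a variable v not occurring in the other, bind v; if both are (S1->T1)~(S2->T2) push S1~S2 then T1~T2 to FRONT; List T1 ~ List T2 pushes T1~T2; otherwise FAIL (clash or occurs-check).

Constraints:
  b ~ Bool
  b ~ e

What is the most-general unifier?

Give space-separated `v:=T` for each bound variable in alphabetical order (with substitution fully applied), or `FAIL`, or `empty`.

Answer: b:=Bool e:=Bool

Derivation:
step 1: unify b ~ Bool  [subst: {-} | 1 pending]
  bind b := Bool
step 2: unify Bool ~ e  [subst: {b:=Bool} | 0 pending]
  bind e := Bool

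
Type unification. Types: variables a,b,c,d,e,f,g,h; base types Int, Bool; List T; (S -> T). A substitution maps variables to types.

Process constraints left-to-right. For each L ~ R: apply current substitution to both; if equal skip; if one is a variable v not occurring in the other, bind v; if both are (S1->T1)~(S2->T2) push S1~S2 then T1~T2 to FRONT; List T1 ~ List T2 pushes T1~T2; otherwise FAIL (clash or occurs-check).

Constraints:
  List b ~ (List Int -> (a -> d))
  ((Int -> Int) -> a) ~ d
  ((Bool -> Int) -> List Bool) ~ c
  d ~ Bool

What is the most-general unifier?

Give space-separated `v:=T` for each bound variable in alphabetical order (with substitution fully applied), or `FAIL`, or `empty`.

step 1: unify List b ~ (List Int -> (a -> d))  [subst: {-} | 3 pending]
  clash: List b vs (List Int -> (a -> d))

Answer: FAIL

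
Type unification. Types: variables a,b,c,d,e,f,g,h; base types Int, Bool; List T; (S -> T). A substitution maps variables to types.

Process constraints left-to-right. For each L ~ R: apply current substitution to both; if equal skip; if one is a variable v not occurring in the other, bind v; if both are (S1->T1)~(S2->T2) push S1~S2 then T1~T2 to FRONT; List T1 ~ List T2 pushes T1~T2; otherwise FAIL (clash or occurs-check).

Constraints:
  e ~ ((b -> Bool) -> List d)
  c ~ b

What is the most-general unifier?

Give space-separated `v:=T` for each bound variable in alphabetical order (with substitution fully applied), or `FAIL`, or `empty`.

Answer: c:=b e:=((b -> Bool) -> List d)

Derivation:
step 1: unify e ~ ((b -> Bool) -> List d)  [subst: {-} | 1 pending]
  bind e := ((b -> Bool) -> List d)
step 2: unify c ~ b  [subst: {e:=((b -> Bool) -> List d)} | 0 pending]
  bind c := b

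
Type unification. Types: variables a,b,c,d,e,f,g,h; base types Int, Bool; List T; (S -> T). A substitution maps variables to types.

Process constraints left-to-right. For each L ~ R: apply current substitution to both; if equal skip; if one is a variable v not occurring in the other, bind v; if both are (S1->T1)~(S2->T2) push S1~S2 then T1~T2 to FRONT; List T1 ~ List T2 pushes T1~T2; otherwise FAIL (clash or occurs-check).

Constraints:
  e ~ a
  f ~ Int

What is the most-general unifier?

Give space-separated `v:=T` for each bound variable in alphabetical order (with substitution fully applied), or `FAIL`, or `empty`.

step 1: unify e ~ a  [subst: {-} | 1 pending]
  bind e := a
step 2: unify f ~ Int  [subst: {e:=a} | 0 pending]
  bind f := Int

Answer: e:=a f:=Int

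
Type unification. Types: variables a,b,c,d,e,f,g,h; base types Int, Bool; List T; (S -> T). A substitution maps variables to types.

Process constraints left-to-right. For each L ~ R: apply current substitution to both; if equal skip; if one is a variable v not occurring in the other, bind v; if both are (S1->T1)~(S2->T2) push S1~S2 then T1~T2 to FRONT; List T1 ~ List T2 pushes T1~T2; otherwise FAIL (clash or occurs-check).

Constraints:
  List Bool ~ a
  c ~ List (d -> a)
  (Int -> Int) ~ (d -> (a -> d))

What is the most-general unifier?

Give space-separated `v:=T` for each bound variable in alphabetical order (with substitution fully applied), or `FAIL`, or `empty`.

Answer: FAIL

Derivation:
step 1: unify List Bool ~ a  [subst: {-} | 2 pending]
  bind a := List Bool
step 2: unify c ~ List (d -> List Bool)  [subst: {a:=List Bool} | 1 pending]
  bind c := List (d -> List Bool)
step 3: unify (Int -> Int) ~ (d -> (List Bool -> d))  [subst: {a:=List Bool, c:=List (d -> List Bool)} | 0 pending]
  -> decompose arrow: push Int~d, Int~(List Bool -> d)
step 4: unify Int ~ d  [subst: {a:=List Bool, c:=List (d -> List Bool)} | 1 pending]
  bind d := Int
step 5: unify Int ~ (List Bool -> Int)  [subst: {a:=List Bool, c:=List (d -> List Bool), d:=Int} | 0 pending]
  clash: Int vs (List Bool -> Int)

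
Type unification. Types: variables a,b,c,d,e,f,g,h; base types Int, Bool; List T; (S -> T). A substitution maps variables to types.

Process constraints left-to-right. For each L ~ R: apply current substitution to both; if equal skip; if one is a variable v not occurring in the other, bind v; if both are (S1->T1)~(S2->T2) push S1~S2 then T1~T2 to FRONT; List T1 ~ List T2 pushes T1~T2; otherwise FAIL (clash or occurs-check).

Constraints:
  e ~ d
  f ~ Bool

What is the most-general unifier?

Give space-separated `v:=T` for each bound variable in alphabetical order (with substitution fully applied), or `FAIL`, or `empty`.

step 1: unify e ~ d  [subst: {-} | 1 pending]
  bind e := d
step 2: unify f ~ Bool  [subst: {e:=d} | 0 pending]
  bind f := Bool

Answer: e:=d f:=Bool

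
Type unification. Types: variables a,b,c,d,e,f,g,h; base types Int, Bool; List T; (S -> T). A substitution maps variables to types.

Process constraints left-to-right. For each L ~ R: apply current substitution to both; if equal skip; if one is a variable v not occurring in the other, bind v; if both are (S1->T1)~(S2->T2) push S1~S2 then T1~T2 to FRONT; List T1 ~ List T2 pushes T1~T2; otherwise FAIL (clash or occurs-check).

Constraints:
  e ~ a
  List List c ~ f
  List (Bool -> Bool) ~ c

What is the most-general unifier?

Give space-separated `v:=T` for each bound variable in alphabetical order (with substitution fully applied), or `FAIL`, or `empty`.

step 1: unify e ~ a  [subst: {-} | 2 pending]
  bind e := a
step 2: unify List List c ~ f  [subst: {e:=a} | 1 pending]
  bind f := List List c
step 3: unify List (Bool -> Bool) ~ c  [subst: {e:=a, f:=List List c} | 0 pending]
  bind c := List (Bool -> Bool)

Answer: c:=List (Bool -> Bool) e:=a f:=List List List (Bool -> Bool)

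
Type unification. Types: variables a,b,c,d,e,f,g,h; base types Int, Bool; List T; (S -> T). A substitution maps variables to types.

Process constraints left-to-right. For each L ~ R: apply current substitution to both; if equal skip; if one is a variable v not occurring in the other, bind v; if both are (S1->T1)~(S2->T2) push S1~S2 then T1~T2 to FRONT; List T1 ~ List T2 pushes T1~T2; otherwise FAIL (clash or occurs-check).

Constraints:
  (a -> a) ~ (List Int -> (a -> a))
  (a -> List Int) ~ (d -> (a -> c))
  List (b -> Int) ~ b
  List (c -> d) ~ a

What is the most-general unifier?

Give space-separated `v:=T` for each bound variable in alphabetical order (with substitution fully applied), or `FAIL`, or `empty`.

step 1: unify (a -> a) ~ (List Int -> (a -> a))  [subst: {-} | 3 pending]
  -> decompose arrow: push a~List Int, a~(a -> a)
step 2: unify a ~ List Int  [subst: {-} | 4 pending]
  bind a := List Int
step 3: unify List Int ~ (List Int -> List Int)  [subst: {a:=List Int} | 3 pending]
  clash: List Int vs (List Int -> List Int)

Answer: FAIL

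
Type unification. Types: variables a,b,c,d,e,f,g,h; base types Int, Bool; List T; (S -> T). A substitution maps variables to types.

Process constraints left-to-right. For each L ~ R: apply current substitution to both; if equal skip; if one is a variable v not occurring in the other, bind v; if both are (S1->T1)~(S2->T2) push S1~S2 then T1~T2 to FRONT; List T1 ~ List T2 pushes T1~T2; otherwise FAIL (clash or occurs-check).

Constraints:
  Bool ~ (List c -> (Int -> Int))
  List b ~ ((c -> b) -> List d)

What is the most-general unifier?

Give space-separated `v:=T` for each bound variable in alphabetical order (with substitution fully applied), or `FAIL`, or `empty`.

step 1: unify Bool ~ (List c -> (Int -> Int))  [subst: {-} | 1 pending]
  clash: Bool vs (List c -> (Int -> Int))

Answer: FAIL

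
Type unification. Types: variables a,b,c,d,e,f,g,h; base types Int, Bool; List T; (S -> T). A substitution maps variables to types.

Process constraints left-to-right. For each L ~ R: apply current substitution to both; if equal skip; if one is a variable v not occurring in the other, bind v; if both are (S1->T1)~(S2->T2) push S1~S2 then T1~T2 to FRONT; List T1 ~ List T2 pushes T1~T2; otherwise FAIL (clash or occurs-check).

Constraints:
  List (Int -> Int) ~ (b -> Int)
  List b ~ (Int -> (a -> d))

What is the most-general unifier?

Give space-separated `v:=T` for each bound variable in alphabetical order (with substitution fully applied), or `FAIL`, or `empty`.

step 1: unify List (Int -> Int) ~ (b -> Int)  [subst: {-} | 1 pending]
  clash: List (Int -> Int) vs (b -> Int)

Answer: FAIL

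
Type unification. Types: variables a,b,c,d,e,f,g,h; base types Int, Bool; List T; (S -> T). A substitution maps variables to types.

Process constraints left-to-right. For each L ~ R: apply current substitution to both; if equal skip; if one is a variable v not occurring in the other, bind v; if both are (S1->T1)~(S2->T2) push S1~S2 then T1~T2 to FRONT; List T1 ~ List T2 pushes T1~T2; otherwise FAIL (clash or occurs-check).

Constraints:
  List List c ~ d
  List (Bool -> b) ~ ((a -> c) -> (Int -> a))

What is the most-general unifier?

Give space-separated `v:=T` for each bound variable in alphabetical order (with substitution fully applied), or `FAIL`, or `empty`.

Answer: FAIL

Derivation:
step 1: unify List List c ~ d  [subst: {-} | 1 pending]
  bind d := List List c
step 2: unify List (Bool -> b) ~ ((a -> c) -> (Int -> a))  [subst: {d:=List List c} | 0 pending]
  clash: List (Bool -> b) vs ((a -> c) -> (Int -> a))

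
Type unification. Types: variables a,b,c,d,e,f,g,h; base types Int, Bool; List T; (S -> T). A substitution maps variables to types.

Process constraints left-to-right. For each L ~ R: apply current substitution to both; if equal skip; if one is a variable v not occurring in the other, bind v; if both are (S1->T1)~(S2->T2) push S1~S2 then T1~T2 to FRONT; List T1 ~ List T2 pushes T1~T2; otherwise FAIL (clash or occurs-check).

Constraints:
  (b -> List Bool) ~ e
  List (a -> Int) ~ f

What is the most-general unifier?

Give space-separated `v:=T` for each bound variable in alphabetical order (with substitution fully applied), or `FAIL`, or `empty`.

step 1: unify (b -> List Bool) ~ e  [subst: {-} | 1 pending]
  bind e := (b -> List Bool)
step 2: unify List (a -> Int) ~ f  [subst: {e:=(b -> List Bool)} | 0 pending]
  bind f := List (a -> Int)

Answer: e:=(b -> List Bool) f:=List (a -> Int)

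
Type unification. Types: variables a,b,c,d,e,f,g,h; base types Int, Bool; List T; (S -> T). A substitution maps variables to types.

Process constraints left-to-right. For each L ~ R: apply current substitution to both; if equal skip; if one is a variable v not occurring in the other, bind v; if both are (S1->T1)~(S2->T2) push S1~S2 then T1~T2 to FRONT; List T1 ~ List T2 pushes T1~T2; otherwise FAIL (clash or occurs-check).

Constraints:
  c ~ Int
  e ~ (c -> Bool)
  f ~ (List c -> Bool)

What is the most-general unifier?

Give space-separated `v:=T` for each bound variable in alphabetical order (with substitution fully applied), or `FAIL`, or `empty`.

step 1: unify c ~ Int  [subst: {-} | 2 pending]
  bind c := Int
step 2: unify e ~ (Int -> Bool)  [subst: {c:=Int} | 1 pending]
  bind e := (Int -> Bool)
step 3: unify f ~ (List Int -> Bool)  [subst: {c:=Int, e:=(Int -> Bool)} | 0 pending]
  bind f := (List Int -> Bool)

Answer: c:=Int e:=(Int -> Bool) f:=(List Int -> Bool)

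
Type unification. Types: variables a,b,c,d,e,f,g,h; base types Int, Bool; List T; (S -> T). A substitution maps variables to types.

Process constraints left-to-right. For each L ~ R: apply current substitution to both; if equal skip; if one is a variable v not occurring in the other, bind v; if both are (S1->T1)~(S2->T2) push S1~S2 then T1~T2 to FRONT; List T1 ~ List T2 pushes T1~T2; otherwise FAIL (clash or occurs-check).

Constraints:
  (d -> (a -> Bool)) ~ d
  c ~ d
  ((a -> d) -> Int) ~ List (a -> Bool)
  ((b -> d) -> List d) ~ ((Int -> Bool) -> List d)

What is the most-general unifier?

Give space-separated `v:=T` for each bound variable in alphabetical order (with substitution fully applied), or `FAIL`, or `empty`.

step 1: unify (d -> (a -> Bool)) ~ d  [subst: {-} | 3 pending]
  occurs-check fail

Answer: FAIL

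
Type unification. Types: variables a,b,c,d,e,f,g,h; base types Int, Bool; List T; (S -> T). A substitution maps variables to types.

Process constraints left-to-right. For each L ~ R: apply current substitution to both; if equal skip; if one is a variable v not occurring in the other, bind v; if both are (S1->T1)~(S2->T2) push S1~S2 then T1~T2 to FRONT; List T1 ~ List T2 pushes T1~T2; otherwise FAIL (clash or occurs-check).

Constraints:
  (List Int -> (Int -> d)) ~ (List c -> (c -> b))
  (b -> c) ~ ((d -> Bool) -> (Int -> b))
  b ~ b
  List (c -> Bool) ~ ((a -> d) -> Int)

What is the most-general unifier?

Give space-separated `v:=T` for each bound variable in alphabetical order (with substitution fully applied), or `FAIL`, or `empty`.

Answer: FAIL

Derivation:
step 1: unify (List Int -> (Int -> d)) ~ (List c -> (c -> b))  [subst: {-} | 3 pending]
  -> decompose arrow: push List Int~List c, (Int -> d)~(c -> b)
step 2: unify List Int ~ List c  [subst: {-} | 4 pending]
  -> decompose List: push Int~c
step 3: unify Int ~ c  [subst: {-} | 4 pending]
  bind c := Int
step 4: unify (Int -> d) ~ (Int -> b)  [subst: {c:=Int} | 3 pending]
  -> decompose arrow: push Int~Int, d~b
step 5: unify Int ~ Int  [subst: {c:=Int} | 4 pending]
  -> identical, skip
step 6: unify d ~ b  [subst: {c:=Int} | 3 pending]
  bind d := b
step 7: unify (b -> Int) ~ ((b -> Bool) -> (Int -> b))  [subst: {c:=Int, d:=b} | 2 pending]
  -> decompose arrow: push b~(b -> Bool), Int~(Int -> b)
step 8: unify b ~ (b -> Bool)  [subst: {c:=Int, d:=b} | 3 pending]
  occurs-check fail: b in (b -> Bool)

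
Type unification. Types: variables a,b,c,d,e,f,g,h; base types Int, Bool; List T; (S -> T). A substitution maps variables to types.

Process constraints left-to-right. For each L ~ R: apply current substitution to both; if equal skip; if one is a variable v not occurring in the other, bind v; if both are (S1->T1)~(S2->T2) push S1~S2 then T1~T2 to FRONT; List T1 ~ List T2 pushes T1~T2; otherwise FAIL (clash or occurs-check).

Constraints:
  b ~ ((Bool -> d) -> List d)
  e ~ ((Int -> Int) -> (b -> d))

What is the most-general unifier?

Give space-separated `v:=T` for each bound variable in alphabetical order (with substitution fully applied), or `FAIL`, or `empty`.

step 1: unify b ~ ((Bool -> d) -> List d)  [subst: {-} | 1 pending]
  bind b := ((Bool -> d) -> List d)
step 2: unify e ~ ((Int -> Int) -> (((Bool -> d) -> List d) -> d))  [subst: {b:=((Bool -> d) -> List d)} | 0 pending]
  bind e := ((Int -> Int) -> (((Bool -> d) -> List d) -> d))

Answer: b:=((Bool -> d) -> List d) e:=((Int -> Int) -> (((Bool -> d) -> List d) -> d))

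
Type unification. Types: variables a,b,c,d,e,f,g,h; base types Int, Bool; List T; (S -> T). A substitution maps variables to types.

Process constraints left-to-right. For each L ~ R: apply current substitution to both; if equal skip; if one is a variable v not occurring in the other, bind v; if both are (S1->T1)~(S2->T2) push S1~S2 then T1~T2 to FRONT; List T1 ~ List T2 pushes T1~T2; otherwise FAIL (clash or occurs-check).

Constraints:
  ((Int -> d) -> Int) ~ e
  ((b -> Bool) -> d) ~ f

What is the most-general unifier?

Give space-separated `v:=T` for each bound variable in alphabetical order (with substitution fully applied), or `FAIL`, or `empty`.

step 1: unify ((Int -> d) -> Int) ~ e  [subst: {-} | 1 pending]
  bind e := ((Int -> d) -> Int)
step 2: unify ((b -> Bool) -> d) ~ f  [subst: {e:=((Int -> d) -> Int)} | 0 pending]
  bind f := ((b -> Bool) -> d)

Answer: e:=((Int -> d) -> Int) f:=((b -> Bool) -> d)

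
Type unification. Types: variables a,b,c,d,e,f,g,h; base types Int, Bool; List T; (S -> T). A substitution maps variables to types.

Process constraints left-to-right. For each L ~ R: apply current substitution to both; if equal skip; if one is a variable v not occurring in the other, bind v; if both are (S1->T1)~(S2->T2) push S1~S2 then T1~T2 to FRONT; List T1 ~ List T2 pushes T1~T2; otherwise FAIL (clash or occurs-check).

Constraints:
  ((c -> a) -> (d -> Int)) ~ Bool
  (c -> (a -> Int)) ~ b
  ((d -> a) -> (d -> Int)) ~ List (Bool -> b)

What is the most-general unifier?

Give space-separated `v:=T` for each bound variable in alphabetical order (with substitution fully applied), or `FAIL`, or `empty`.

step 1: unify ((c -> a) -> (d -> Int)) ~ Bool  [subst: {-} | 2 pending]
  clash: ((c -> a) -> (d -> Int)) vs Bool

Answer: FAIL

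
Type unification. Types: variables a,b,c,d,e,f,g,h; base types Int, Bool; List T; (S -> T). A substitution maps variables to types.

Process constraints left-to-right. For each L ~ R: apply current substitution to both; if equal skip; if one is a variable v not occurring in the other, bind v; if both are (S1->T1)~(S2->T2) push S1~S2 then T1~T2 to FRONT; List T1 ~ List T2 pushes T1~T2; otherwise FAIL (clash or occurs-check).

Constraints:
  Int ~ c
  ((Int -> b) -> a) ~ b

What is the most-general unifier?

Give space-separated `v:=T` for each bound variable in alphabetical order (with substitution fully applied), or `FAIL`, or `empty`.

step 1: unify Int ~ c  [subst: {-} | 1 pending]
  bind c := Int
step 2: unify ((Int -> b) -> a) ~ b  [subst: {c:=Int} | 0 pending]
  occurs-check fail

Answer: FAIL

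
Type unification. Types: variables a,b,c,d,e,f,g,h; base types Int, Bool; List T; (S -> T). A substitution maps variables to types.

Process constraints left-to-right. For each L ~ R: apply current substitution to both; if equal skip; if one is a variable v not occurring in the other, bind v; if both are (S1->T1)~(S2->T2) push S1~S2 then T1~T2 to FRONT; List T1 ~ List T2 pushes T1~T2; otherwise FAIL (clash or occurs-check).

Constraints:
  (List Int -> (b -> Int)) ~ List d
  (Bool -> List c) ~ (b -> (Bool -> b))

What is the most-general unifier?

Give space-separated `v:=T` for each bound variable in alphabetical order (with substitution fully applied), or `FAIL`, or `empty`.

Answer: FAIL

Derivation:
step 1: unify (List Int -> (b -> Int)) ~ List d  [subst: {-} | 1 pending]
  clash: (List Int -> (b -> Int)) vs List d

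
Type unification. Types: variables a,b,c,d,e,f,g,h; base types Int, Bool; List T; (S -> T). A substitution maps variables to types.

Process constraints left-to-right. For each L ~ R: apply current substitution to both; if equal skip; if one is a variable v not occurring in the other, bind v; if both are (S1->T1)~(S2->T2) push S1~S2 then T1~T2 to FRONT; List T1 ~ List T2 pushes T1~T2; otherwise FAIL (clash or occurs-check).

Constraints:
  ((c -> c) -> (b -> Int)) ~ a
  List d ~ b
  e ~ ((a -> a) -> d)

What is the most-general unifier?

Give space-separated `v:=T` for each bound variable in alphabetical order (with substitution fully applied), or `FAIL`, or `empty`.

Answer: a:=((c -> c) -> (List d -> Int)) b:=List d e:=((((c -> c) -> (List d -> Int)) -> ((c -> c) -> (List d -> Int))) -> d)

Derivation:
step 1: unify ((c -> c) -> (b -> Int)) ~ a  [subst: {-} | 2 pending]
  bind a := ((c -> c) -> (b -> Int))
step 2: unify List d ~ b  [subst: {a:=((c -> c) -> (b -> Int))} | 1 pending]
  bind b := List d
step 3: unify e ~ ((((c -> c) -> (List d -> Int)) -> ((c -> c) -> (List d -> Int))) -> d)  [subst: {a:=((c -> c) -> (b -> Int)), b:=List d} | 0 pending]
  bind e := ((((c -> c) -> (List d -> Int)) -> ((c -> c) -> (List d -> Int))) -> d)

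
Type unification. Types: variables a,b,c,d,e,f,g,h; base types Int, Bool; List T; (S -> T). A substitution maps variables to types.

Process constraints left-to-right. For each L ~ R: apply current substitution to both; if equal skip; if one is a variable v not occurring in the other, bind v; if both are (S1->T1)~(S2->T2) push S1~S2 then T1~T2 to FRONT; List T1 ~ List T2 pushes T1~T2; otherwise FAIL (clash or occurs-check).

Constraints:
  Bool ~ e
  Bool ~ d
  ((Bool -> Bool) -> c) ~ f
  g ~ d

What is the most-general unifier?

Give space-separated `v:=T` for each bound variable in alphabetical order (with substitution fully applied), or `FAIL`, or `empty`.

Answer: d:=Bool e:=Bool f:=((Bool -> Bool) -> c) g:=Bool

Derivation:
step 1: unify Bool ~ e  [subst: {-} | 3 pending]
  bind e := Bool
step 2: unify Bool ~ d  [subst: {e:=Bool} | 2 pending]
  bind d := Bool
step 3: unify ((Bool -> Bool) -> c) ~ f  [subst: {e:=Bool, d:=Bool} | 1 pending]
  bind f := ((Bool -> Bool) -> c)
step 4: unify g ~ Bool  [subst: {e:=Bool, d:=Bool, f:=((Bool -> Bool) -> c)} | 0 pending]
  bind g := Bool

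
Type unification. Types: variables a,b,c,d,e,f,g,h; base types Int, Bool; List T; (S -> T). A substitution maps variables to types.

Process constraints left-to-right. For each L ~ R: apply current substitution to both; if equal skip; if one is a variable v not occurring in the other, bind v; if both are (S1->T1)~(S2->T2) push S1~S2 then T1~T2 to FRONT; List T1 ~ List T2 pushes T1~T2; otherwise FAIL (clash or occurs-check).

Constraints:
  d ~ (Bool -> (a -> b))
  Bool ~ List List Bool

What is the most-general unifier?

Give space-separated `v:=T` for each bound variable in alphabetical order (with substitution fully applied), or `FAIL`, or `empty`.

step 1: unify d ~ (Bool -> (a -> b))  [subst: {-} | 1 pending]
  bind d := (Bool -> (a -> b))
step 2: unify Bool ~ List List Bool  [subst: {d:=(Bool -> (a -> b))} | 0 pending]
  clash: Bool vs List List Bool

Answer: FAIL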